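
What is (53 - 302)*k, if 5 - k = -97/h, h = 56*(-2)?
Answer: -115287/112 ≈ -1029.3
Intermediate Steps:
h = -112
k = 463/112 (k = 5 - (-97)/(-112) = 5 - (-97)*(-1)/112 = 5 - 1*97/112 = 5 - 97/112 = 463/112 ≈ 4.1339)
(53 - 302)*k = (53 - 302)*(463/112) = -249*463/112 = -115287/112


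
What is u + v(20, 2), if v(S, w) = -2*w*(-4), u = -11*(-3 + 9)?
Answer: -50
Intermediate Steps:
u = -66 (u = -11*6 = -66)
v(S, w) = 8*w
u + v(20, 2) = -66 + 8*2 = -66 + 16 = -50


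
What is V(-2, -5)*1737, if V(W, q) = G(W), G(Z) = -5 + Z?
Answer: -12159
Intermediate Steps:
V(W, q) = -5 + W
V(-2, -5)*1737 = (-5 - 2)*1737 = -7*1737 = -12159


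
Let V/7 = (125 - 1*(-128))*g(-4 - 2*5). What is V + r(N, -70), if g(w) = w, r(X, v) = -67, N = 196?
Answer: -24861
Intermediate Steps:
V = -24794 (V = 7*((125 - 1*(-128))*(-4 - 2*5)) = 7*((125 + 128)*(-4 - 10)) = 7*(253*(-14)) = 7*(-3542) = -24794)
V + r(N, -70) = -24794 - 67 = -24861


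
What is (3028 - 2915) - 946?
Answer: -833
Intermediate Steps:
(3028 - 2915) - 946 = 113 - 946 = -833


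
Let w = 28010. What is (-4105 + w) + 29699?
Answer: 53604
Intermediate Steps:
(-4105 + w) + 29699 = (-4105 + 28010) + 29699 = 23905 + 29699 = 53604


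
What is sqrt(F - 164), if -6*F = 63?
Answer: I*sqrt(698)/2 ≈ 13.21*I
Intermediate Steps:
F = -21/2 (F = -1/6*63 = -21/2 ≈ -10.500)
sqrt(F - 164) = sqrt(-21/2 - 164) = sqrt(-349/2) = I*sqrt(698)/2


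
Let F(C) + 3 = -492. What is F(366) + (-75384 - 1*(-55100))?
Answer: -20779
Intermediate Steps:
F(C) = -495 (F(C) = -3 - 492 = -495)
F(366) + (-75384 - 1*(-55100)) = -495 + (-75384 - 1*(-55100)) = -495 + (-75384 + 55100) = -495 - 20284 = -20779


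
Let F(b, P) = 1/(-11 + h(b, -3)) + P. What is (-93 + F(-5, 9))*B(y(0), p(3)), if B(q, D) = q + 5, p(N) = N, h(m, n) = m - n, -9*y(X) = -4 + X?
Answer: -53557/117 ≈ -457.75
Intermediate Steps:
y(X) = 4/9 - X/9 (y(X) = -(-4 + X)/9 = 4/9 - X/9)
F(b, P) = P + 1/(-8 + b) (F(b, P) = 1/(-11 + (b - 1*(-3))) + P = 1/(-11 + (b + 3)) + P = 1/(-11 + (3 + b)) + P = 1/(-8 + b) + P = P + 1/(-8 + b))
B(q, D) = 5 + q
(-93 + F(-5, 9))*B(y(0), p(3)) = (-93 + (1 - 8*9 + 9*(-5))/(-8 - 5))*(5 + (4/9 - ⅑*0)) = (-93 + (1 - 72 - 45)/(-13))*(5 + (4/9 + 0)) = (-93 - 1/13*(-116))*(5 + 4/9) = (-93 + 116/13)*(49/9) = -1093/13*49/9 = -53557/117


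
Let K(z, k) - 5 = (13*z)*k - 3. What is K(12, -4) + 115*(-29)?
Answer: -3957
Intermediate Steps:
K(z, k) = 2 + 13*k*z (K(z, k) = 5 + ((13*z)*k - 3) = 5 + (13*k*z - 3) = 5 + (-3 + 13*k*z) = 2 + 13*k*z)
K(12, -4) + 115*(-29) = (2 + 13*(-4)*12) + 115*(-29) = (2 - 624) - 3335 = -622 - 3335 = -3957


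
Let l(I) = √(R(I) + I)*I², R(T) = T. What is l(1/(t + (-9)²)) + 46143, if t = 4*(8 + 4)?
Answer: 46143 + √258/2146689 ≈ 46143.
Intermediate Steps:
t = 48 (t = 4*12 = 48)
l(I) = √2*I^(5/2) (l(I) = √(I + I)*I² = √(2*I)*I² = (√2*√I)*I² = √2*I^(5/2))
l(1/(t + (-9)²)) + 46143 = √2*(1/(48 + (-9)²))^(5/2) + 46143 = √2*(1/(48 + 81))^(5/2) + 46143 = √2*(1/129)^(5/2) + 46143 = √2*(√129/2146689) + 46143 = √258/2146689 + 46143 = 46143 + √258/2146689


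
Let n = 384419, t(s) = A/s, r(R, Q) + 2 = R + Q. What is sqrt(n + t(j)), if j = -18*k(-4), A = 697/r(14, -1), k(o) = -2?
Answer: sqrt(1674536831)/66 ≈ 620.02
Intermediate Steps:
r(R, Q) = -2 + Q + R (r(R, Q) = -2 + (R + Q) = -2 + (Q + R) = -2 + Q + R)
A = 697/11 (A = 697/(-2 - 1 + 14) = 697/11 ≈ 63.364)
j = 36 (j = -18*(-2) = 36)
t(s) = 697/(11*s)
sqrt(n + t(j)) = sqrt(384419 + (697/11)/36) = sqrt(384419 + (697/11)*(1/36)) = sqrt(384419 + 697/396) = sqrt(152230621/396) = sqrt(1674536831)/66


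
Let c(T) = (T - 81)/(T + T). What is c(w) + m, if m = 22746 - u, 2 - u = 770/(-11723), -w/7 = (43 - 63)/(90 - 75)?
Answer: 14928599507/656488 ≈ 22740.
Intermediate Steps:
w = 28/3 (w = -7*(43 - 63)/(90 - 75) = -(-140)/15 = -7*(-4/3) = 28/3 ≈ 9.3333)
u = 24216/11723 (u = 2 - 770/(-11723) = 2 - 770*(-1)/11723 = 2 - 1*(-770/11723) = 2 + 770/11723 = 24216/11723 ≈ 2.0657)
m = 266627142/11723 (m = 22746 - 1*24216/11723 = 22746 - 24216/11723 = 266627142/11723 ≈ 22744.)
c(T) = (-81 + T)/(2*T) (c(T) = (-81 + T)/((2*T)) = (-81 + T)*(1/(2*T)) = (-81 + T)/(2*T))
c(w) + m = (-81 + 28/3)/(2*(28/3)) + 266627142/11723 = (1/2)*(3/28)*(-215/3) + 266627142/11723 = -215/56 + 266627142/11723 = 14928599507/656488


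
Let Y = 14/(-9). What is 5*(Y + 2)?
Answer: 20/9 ≈ 2.2222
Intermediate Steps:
Y = -14/9 (Y = 14*(-1/9) = -14/9 ≈ -1.5556)
5*(Y + 2) = 5*(-14/9 + 2) = 5*(4/9) = 20/9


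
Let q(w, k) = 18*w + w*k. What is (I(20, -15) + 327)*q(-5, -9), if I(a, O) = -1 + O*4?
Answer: -11970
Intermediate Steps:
q(w, k) = 18*w + k*w
I(a, O) = -1 + 4*O
(I(20, -15) + 327)*q(-5, -9) = ((-1 + 4*(-15)) + 327)*(-5*(18 - 9)) = ((-1 - 60) + 327)*(-5*9) = (-61 + 327)*(-45) = 266*(-45) = -11970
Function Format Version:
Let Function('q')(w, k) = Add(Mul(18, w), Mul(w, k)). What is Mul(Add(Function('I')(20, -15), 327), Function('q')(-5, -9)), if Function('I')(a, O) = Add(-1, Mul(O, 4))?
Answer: -11970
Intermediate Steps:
Function('q')(w, k) = Add(Mul(18, w), Mul(k, w))
Function('I')(a, O) = Add(-1, Mul(4, O))
Mul(Add(Function('I')(20, -15), 327), Function('q')(-5, -9)) = Mul(Add(Add(-1, Mul(4, -15)), 327), Mul(-5, Add(18, -9))) = Mul(Add(Add(-1, -60), 327), Mul(-5, 9)) = Mul(Add(-61, 327), -45) = Mul(266, -45) = -11970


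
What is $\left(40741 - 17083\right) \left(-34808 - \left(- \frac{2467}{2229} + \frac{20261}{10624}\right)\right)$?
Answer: $- \frac{3250229017237247}{3946816} \approx -8.2351 \cdot 10^{8}$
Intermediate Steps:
$\left(40741 - 17083\right) \left(-34808 - \left(- \frac{2467}{2229} + \frac{20261}{10624}\right)\right) = 23658 \left(-34808 - \frac{18952361}{23680896}\right) = 23658 \left(- \frac{824303580329}{23680896}\right) = - \frac{3250229017237247}{3946816}$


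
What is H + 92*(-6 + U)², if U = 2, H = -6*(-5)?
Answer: 1502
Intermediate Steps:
H = 30
H + 92*(-6 + U)² = 30 + 92*(-6 + 2)² = 30 + 92*(-4)² = 30 + 92*16 = 30 + 1472 = 1502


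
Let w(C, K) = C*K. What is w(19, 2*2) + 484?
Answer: 560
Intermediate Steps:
w(19, 2*2) + 484 = 19*(2*2) + 484 = 19*4 + 484 = 76 + 484 = 560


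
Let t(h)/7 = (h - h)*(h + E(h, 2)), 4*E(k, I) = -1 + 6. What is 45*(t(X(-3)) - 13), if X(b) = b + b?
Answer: -585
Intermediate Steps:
X(b) = 2*b
E(k, I) = 5/4 (E(k, I) = (-1 + 6)/4 = (1/4)*5 = 5/4)
t(h) = 0 (t(h) = 7*((h - h)*(h + 5/4)) = 7*(0*(5/4 + h)) = 7*0 = 0)
45*(t(X(-3)) - 13) = 45*(0 - 13) = 45*(-13) = -585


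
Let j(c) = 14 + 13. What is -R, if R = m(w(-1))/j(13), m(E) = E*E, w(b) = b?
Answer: -1/27 ≈ -0.037037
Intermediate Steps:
j(c) = 27
m(E) = E²
R = 1/27 (R = (-1)²/27 = 1*(1/27) = 1/27 ≈ 0.037037)
-R = -1*1/27 = -1/27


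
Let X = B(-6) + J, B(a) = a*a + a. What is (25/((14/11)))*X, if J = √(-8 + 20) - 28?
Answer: 275/7 + 275*√3/7 ≈ 107.33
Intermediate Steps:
J = -28 + 2*√3 (J = √12 - 28 = 2*√3 - 28 = -28 + 2*√3 ≈ -24.536)
B(a) = a + a² (B(a) = a² + a = a + a²)
X = 2 + 2*√3 (X = -6*(1 - 6) + (-28 + 2*√3) = -6*(-5) + (-28 + 2*√3) = 30 + (-28 + 2*√3) = 2 + 2*√3 ≈ 5.4641)
(25/((14/11)))*X = (25/((14/11)))*(2 + 2*√3) = (25/((14*(1/11))))*(2 + 2*√3) = (25/(14/11))*(2 + 2*√3) = (25*(11/14))*(2 + 2*√3) = 275*(2 + 2*√3)/14 = 275/7 + 275*√3/7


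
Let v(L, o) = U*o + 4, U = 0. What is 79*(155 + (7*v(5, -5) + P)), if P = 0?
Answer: 14457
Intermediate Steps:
v(L, o) = 4 (v(L, o) = 0*o + 4 = 0 + 4 = 4)
79*(155 + (7*v(5, -5) + P)) = 79*(155 + (7*4 + 0)) = 79*(155 + (28 + 0)) = 79*(155 + 28) = 79*183 = 14457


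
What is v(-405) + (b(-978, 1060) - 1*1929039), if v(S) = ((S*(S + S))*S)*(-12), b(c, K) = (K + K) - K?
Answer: 1592395021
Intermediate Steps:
b(c, K) = K (b(c, K) = 2*K - K = K)
v(S) = -24*S³ (v(S) = ((S*(2*S))*S)*(-12) = ((2*S²)*S)*(-12) = (2*S³)*(-12) = -24*S³)
v(-405) + (b(-978, 1060) - 1*1929039) = -24*(-405)³ + (1060 - 1*1929039) = -24*(-66430125) + (1060 - 1929039) = 1594323000 - 1927979 = 1592395021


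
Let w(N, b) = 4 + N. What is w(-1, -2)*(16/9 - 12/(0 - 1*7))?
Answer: 220/21 ≈ 10.476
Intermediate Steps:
w(-1, -2)*(16/9 - 12/(0 - 1*7)) = (4 - 1)*(16/9 - 12/(0 - 1*7)) = 3*(16*(⅑) - 12/(0 - 7)) = 3*(16/9 - 12/(-7)) = 3*(16/9 - 12*(-⅐)) = 3*(16/9 + 12/7) = 3*(220/63) = 220/21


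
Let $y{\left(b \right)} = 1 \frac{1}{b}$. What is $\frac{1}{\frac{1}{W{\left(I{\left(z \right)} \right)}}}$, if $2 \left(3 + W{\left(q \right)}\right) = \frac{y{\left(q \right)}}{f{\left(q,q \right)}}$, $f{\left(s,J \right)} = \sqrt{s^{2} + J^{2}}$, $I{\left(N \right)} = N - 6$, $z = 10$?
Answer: $-3 + \frac{\sqrt{2}}{64} \approx -2.9779$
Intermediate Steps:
$y{\left(b \right)} = \frac{1}{b}$
$I{\left(N \right)} = -6 + N$
$f{\left(s,J \right)} = \sqrt{J^{2} + s^{2}}$
$W{\left(q \right)} = -3 + \frac{\sqrt{2}}{4 q \sqrt{q^{2}}}$ ($W{\left(q \right)} = -3 + \frac{\frac{1}{q} \frac{1}{\sqrt{q^{2} + q^{2}}}}{2} = -3 + \frac{\frac{1}{q} \frac{1}{\sqrt{2 q^{2}}}}{2} = -3 + \frac{\frac{1}{q} \frac{1}{\sqrt{2} \sqrt{q^{2}}}}{2} = -3 + \frac{\frac{1}{q} \frac{\sqrt{2}}{2 \sqrt{q^{2}}}}{2} = -3 + \frac{\frac{1}{2} \sqrt{2} \frac{1}{q} \frac{1}{\sqrt{q^{2}}}}{2} = -3 + \frac{\sqrt{2}}{4 q \sqrt{q^{2}}}$)
$\frac{1}{\frac{1}{W{\left(I{\left(z \right)} \right)}}} = \frac{1}{\frac{1}{-3 + \frac{\sqrt{2}}{4 \left(-6 + 10\right) 4}}} = \frac{1}{\frac{1}{-3 + \frac{\sqrt{2}}{4 \cdot 4 \cdot 4}}} = \frac{1}{\frac{1}{-3 + \frac{1}{4} \sqrt{2} \cdot \frac{1}{4} \frac{1}{\sqrt{16}}}} = \frac{1}{\frac{1}{-3 + \frac{1}{4} \sqrt{2} \cdot \frac{1}{4} \cdot \frac{1}{4}}} = \frac{1}{\frac{1}{-3 + \frac{\sqrt{2}}{64}}} = -3 + \frac{\sqrt{2}}{64}$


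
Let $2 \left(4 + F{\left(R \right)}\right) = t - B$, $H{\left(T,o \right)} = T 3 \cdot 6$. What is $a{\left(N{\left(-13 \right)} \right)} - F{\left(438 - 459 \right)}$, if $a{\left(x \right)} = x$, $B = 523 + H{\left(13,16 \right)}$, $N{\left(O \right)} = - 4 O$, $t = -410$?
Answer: $\frac{1279}{2} \approx 639.5$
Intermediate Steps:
$H{\left(T,o \right)} = 18 T$ ($H{\left(T,o \right)} = 3 T 6 = 18 T$)
$B = 757$ ($B = 523 + 18 \cdot 13 = 523 + 234 = 757$)
$F{\left(R \right)} = - \frac{1175}{2}$ ($F{\left(R \right)} = -4 + \frac{-410 - 757}{2} = -4 + \frac{1}{2} \left(-1167\right) = -4 - \frac{1167}{2} = - \frac{1175}{2}$)
$a{\left(N{\left(-13 \right)} \right)} - F{\left(438 - 459 \right)} = \left(-4\right) \left(-13\right) - - \frac{1175}{2} = 52 + \frac{1175}{2} = \frac{1279}{2}$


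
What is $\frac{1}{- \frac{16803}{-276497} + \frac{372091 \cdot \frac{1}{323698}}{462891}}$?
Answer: $\frac{3186880832934942}{193677858472337} \approx 16.455$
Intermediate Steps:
$\frac{1}{- \frac{16803}{-276497} + \frac{372091 \cdot \frac{1}{323698}}{462891}} = \frac{1}{\left(-16803\right) \left(- \frac{1}{276497}\right) + 372091 \cdot \frac{1}{323698} \cdot \frac{1}{462891}} = \frac{1}{\frac{16803}{276497} + \frac{372091}{323698} \cdot \frac{1}{462891}} = \frac{1}{\frac{16803}{276497} + \frac{372091}{149836890918}} = \frac{1}{\frac{193677858472337}{3186880832934942}} = \frac{3186880832934942}{193677858472337}$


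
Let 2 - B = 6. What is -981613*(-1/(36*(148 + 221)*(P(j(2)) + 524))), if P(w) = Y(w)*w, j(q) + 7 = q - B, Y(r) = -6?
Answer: 18521/132840 ≈ 0.13942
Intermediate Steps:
B = -4 (B = 2 - 1*6 = 2 - 6 = -4)
j(q) = -3 + q (j(q) = -7 + (q - 1*(-4)) = -7 + (q + 4) = -7 + (4 + q) = -3 + q)
P(w) = -6*w
-981613*(-1/(36*(148 + 221)*(P(j(2)) + 524))) = -981613*(-1/(36*(148 + 221)*(-6*(-3 + 2) + 524))) = -981613*(-1/(13284*(-6*(-1) + 524))) = -981613*(-1/(13284*(6 + 524))) = -981613/((369*530)*(-36)) = -981613/(195570*(-36)) = -981613/(-7040520) = -981613*(-1/7040520) = 18521/132840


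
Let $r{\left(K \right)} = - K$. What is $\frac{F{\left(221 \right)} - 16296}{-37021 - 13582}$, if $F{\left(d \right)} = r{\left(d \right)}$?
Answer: $\frac{16517}{50603} \approx 0.3264$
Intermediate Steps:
$F{\left(d \right)} = - d$
$\frac{F{\left(221 \right)} - 16296}{-37021 - 13582} = \frac{\left(-1\right) 221 - 16296}{-37021 - 13582} = \frac{-221 - 16296}{-50603} = \left(-16517\right) \left(- \frac{1}{50603}\right) = \frac{16517}{50603}$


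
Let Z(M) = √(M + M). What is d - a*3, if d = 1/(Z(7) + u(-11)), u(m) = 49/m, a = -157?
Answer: 47494/101 - 121*√14/707 ≈ 469.60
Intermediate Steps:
Z(M) = √2*√M (Z(M) = √(2*M) = √2*√M)
d = 1/(-49/11 + √14) (d = 1/(√2*√7 + 49/(-11)) = 1/(√14 + 49*(-1/11)) = 1/(√14 - 49/11) = 1/(-49/11 + √14) ≈ -1.4027)
d - a*3 = (-77/101 - 121*√14/707) - (-157)*3 = (-77/101 - 121*√14/707) - 1*(-471) = (-77/101 - 121*√14/707) + 471 = 47494/101 - 121*√14/707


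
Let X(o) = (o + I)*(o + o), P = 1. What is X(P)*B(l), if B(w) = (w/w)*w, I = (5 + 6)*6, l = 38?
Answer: 5092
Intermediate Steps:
I = 66 (I = 11*6 = 66)
B(w) = w (B(w) = 1*w = w)
X(o) = 2*o*(66 + o) (X(o) = (o + 66)*(o + o) = (66 + o)*(2*o) = 2*o*(66 + o))
X(P)*B(l) = (2*1*(66 + 1))*38 = (2*1*67)*38 = 134*38 = 5092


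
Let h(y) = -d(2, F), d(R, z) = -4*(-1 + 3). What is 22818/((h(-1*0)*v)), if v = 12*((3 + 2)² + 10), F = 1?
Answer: 3803/560 ≈ 6.7911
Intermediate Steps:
d(R, z) = -8 (d(R, z) = -4*2 = -8)
h(y) = 8 (h(y) = -1*(-8) = 8)
v = 420 (v = 12*(5² + 10) = 12*(25 + 10) = 12*35 = 420)
22818/((h(-1*0)*v)) = 22818/((8*420)) = 22818/3360 = 22818*(1/3360) = 3803/560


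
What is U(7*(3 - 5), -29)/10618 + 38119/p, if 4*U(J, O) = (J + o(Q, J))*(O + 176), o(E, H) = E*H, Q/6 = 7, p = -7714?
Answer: -575408221/81907252 ≈ -7.0251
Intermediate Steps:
Q = 42 (Q = 6*7 = 42)
U(J, O) = 43*J*(176 + O)/4 (U(J, O) = ((J + 42*J)*(O + 176))/4 = ((43*J)*(176 + O))/4 = (43*J*(176 + O))/4 = 43*J*(176 + O)/4)
U(7*(3 - 5), -29)/10618 + 38119/p = (43*(7*(3 - 5))*(176 - 29)/4)/10618 + 38119/(-7714) = ((43/4)*(7*(-2))*147)*(1/10618) + 38119*(-1/7714) = ((43/4)*(-14)*147)*(1/10618) - 38119/7714 = -44247/2*1/10618 - 38119/7714 = -44247/21236 - 38119/7714 = -575408221/81907252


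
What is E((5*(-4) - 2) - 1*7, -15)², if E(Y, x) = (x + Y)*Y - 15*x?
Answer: 2253001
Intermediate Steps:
E(Y, x) = -15*x + Y*(Y + x) (E(Y, x) = (Y + x)*Y - 15*x = Y*(Y + x) - 15*x = -15*x + Y*(Y + x))
E((5*(-4) - 2) - 1*7, -15)² = (((5*(-4) - 2) - 1*7)² - 15*(-15) + ((5*(-4) - 2) - 1*7)*(-15))² = (((-20 - 2) - 7)² + 225 + ((-20 - 2) - 7)*(-15))² = ((-22 - 7)² + 225 + (-22 - 7)*(-15))² = ((-29)² + 225 - 29*(-15))² = (841 + 225 + 435)² = 1501² = 2253001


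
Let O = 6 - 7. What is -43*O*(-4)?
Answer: -172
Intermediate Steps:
O = -1
-43*O*(-4) = -43*(-1)*(-4) = 43*(-4) = -172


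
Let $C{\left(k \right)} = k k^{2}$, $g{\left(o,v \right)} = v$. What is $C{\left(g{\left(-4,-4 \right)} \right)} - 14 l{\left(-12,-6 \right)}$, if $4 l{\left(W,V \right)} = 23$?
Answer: $- \frac{289}{2} \approx -144.5$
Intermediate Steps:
$l{\left(W,V \right)} = \frac{23}{4}$ ($l{\left(W,V \right)} = \frac{1}{4} \cdot 23 = \frac{23}{4}$)
$C{\left(k \right)} = k^{3}$
$C{\left(g{\left(-4,-4 \right)} \right)} - 14 l{\left(-12,-6 \right)} = \left(-4\right)^{3} - \frac{161}{2} = -64 - \frac{161}{2} = - \frac{289}{2}$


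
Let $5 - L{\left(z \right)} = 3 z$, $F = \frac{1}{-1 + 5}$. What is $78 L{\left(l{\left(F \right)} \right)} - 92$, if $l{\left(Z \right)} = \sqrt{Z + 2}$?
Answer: $-53$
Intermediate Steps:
$F = \frac{1}{4} \approx 0.25$
$l{\left(Z \right)} = \sqrt{2 + Z}$
$L{\left(z \right)} = 5 - 3 z$
$78 L{\left(l{\left(F \right)} \right)} - 92 = 78 \left(5 - 3 \sqrt{2 + \frac{1}{4}}\right) - 92 = 78 \left(5 - 3 \sqrt{\frac{9}{4}}\right) - 92 = 78 \left(5 - \frac{9}{2}\right) - 92 = 78 \cdot \frac{1}{2} - 92 = 39 - 92 = -53$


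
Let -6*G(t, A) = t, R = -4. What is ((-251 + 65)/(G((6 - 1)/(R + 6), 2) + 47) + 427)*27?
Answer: 6384447/559 ≈ 11421.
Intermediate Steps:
G(t, A) = -t/6
((-251 + 65)/(G((6 - 1)/(R + 6), 2) + 47) + 427)*27 = ((-251 + 65)/(-(6 - 1)/(6*(-4 + 6)) + 47) + 427)*27 = (-186/(-5/(6*2) + 47) + 427)*27 = (-186/(-⅙*5/2 + 47) + 427)*27 = (-186/(-5/12 + 47) + 427)*27 = (-186/559/12 + 427)*27 = (-186*12/559 + 427)*27 = (-2232/559 + 427)*27 = (236461/559)*27 = 6384447/559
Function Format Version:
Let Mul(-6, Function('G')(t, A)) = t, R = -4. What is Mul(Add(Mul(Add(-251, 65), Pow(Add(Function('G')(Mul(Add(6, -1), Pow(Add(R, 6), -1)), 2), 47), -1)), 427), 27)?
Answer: Rational(6384447, 559) ≈ 11421.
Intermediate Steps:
Function('G')(t, A) = Mul(Rational(-1, 6), t)
Mul(Add(Mul(Add(-251, 65), Pow(Add(Function('G')(Mul(Add(6, -1), Pow(Add(R, 6), -1)), 2), 47), -1)), 427), 27) = Mul(Add(Mul(Add(-251, 65), Pow(Add(Mul(Rational(-1, 6), Mul(Add(6, -1), Pow(Add(-4, 6), -1))), 47), -1)), 427), 27) = Mul(Add(Mul(-186, Pow(Add(Mul(Rational(-1, 6), Mul(5, Pow(2, -1))), 47), -1)), 427), 27) = Mul(Add(Mul(-186, Pow(Add(Mul(Rational(-1, 6), Mul(5, Rational(1, 2))), 47), -1)), 427), 27) = Mul(Add(Mul(-186, Pow(Add(Mul(Rational(-1, 6), Rational(5, 2)), 47), -1)), 427), 27) = Mul(Add(Mul(-186, Pow(Add(Rational(-5, 12), 47), -1)), 427), 27) = Mul(Add(Mul(-186, Pow(Rational(559, 12), -1)), 427), 27) = Mul(Add(Mul(-186, Rational(12, 559)), 427), 27) = Mul(Add(Rational(-2232, 559), 427), 27) = Mul(Rational(236461, 559), 27) = Rational(6384447, 559)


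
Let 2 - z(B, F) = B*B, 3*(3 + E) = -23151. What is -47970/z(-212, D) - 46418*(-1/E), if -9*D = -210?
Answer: -428947339/86738060 ≈ -4.9453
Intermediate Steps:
E = -7720 (E = -3 + (1/3)*(-23151) = -3 - 7717 = -7720)
D = 70/3 (D = -1/9*(-210) = 70/3 ≈ 23.333)
z(B, F) = 2 - B**2 (z(B, F) = 2 - B*B = 2 - B**2)
-47970/z(-212, D) - 46418*(-1/E) = -47970/(2 - 1*(-212)**2) - 46418/((-1*(-7720))) = -47970/(2 - 1*44944) - 46418/7720 = -47970/(2 - 44944) - 46418*1/7720 = -47970/(-44942) - 23209/3860 = -47970*(-1/44942) - 23209/3860 = 23985/22471 - 23209/3860 = -428947339/86738060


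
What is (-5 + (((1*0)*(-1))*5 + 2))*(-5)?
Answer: 15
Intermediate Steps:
(-5 + (((1*0)*(-1))*5 + 2))*(-5) = (-5 + ((0*(-1))*5 + 2))*(-5) = (-5 + (0*5 + 2))*(-5) = (-5 + (0 + 2))*(-5) = (-5 + 2)*(-5) = -3*(-5) = 15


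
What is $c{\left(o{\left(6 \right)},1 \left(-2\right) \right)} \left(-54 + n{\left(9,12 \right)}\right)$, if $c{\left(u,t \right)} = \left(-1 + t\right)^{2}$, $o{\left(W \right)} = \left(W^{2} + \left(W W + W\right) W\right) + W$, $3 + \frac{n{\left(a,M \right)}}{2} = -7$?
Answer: $-666$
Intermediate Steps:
$n{\left(a,M \right)} = -20$ ($n{\left(a,M \right)} = -6 + 2 \left(-7\right) = -6 - 14 = -20$)
$o{\left(W \right)} = W + W^{2} + W \left(W + W^{2}\right)$ ($o{\left(W \right)} = \left(W^{2} + \left(W^{2} + W\right) W\right) + W = \left(W^{2} + \left(W + W^{2}\right) W\right) + W = \left(W^{2} + W \left(W + W^{2}\right)\right) + W = W + W^{2} + W \left(W + W^{2}\right)$)
$c{\left(o{\left(6 \right)},1 \left(-2\right) \right)} \left(-54 + n{\left(9,12 \right)}\right) = \left(-1 + 1 \left(-2\right)\right)^{2} \left(-54 - 20\right) = \left(-1 - 2\right)^{2} \left(-74\right) = \left(-3\right)^{2} \left(-74\right) = 9 \left(-74\right) = -666$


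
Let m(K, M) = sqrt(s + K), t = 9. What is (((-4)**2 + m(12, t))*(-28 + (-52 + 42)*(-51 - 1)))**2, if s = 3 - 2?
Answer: 65115216 + 7746048*sqrt(13) ≈ 9.3044e+7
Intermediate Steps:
s = 1
m(K, M) = sqrt(1 + K)
(((-4)**2 + m(12, t))*(-28 + (-52 + 42)*(-51 - 1)))**2 = (((-4)**2 + sqrt(1 + 12))*(-28 + (-52 + 42)*(-51 - 1)))**2 = ((16 + sqrt(13))*(-28 - 10*(-52)))**2 = ((16 + sqrt(13))*(-28 + 520))**2 = ((16 + sqrt(13))*492)**2 = (7872 + 492*sqrt(13))**2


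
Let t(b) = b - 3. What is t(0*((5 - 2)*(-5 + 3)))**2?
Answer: 9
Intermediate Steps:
t(b) = -3 + b
t(0*((5 - 2)*(-5 + 3)))**2 = (-3 + 0*((5 - 2)*(-5 + 3)))**2 = (-3 + 0*(3*(-2)))**2 = (-3 + 0*(-6))**2 = (-3 + 0)**2 = (-3)**2 = 9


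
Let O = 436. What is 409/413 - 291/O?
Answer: 58141/180068 ≈ 0.32288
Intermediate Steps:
409/413 - 291/O = 409/413 - 291/436 = 58141/180068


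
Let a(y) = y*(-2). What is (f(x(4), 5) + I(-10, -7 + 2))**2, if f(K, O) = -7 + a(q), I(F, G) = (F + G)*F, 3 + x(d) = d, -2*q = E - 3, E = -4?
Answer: 18496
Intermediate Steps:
q = 7/2 (q = -(-4 - 3)/2 = -1/2*(-7) = 7/2 ≈ 3.5000)
x(d) = -3 + d
I(F, G) = F*(F + G)
a(y) = -2*y
f(K, O) = -14 (f(K, O) = -7 - 2*7/2 = -7 - 7 = -14)
(f(x(4), 5) + I(-10, -7 + 2))**2 = (-14 - 10*(-10 + (-7 + 2)))**2 = (-14 - 10*(-10 - 5))**2 = (-14 - 10*(-15))**2 = (-14 + 150)**2 = 136**2 = 18496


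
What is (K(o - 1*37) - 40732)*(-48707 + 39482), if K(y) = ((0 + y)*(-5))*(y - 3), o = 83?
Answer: 466987950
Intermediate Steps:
K(y) = -5*y*(-3 + y) (K(y) = (y*(-5))*(-3 + y) = (-5*y)*(-3 + y) = -5*y*(-3 + y))
(K(o - 1*37) - 40732)*(-48707 + 39482) = (5*(83 - 1*37)*(3 - (83 - 1*37)) - 40732)*(-48707 + 39482) = (5*(83 - 37)*(3 - (83 - 37)) - 40732)*(-9225) = (5*46*(3 - 1*46) - 40732)*(-9225) = (5*46*(3 - 46) - 40732)*(-9225) = (5*46*(-43) - 40732)*(-9225) = (-9890 - 40732)*(-9225) = -50622*(-9225) = 466987950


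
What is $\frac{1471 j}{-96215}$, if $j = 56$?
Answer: $- \frac{11768}{13745} \approx -0.85617$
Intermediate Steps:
$\frac{1471 j}{-96215} = \frac{1471 \cdot 56}{-96215} = 82376 \left(- \frac{1}{96215}\right) = - \frac{11768}{13745}$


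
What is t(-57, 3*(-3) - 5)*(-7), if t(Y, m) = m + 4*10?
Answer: -182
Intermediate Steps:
t(Y, m) = 40 + m (t(Y, m) = m + 40 = 40 + m)
t(-57, 3*(-3) - 5)*(-7) = (40 + (3*(-3) - 5))*(-7) = (40 + (-9 - 5))*(-7) = (40 - 14)*(-7) = 26*(-7) = -182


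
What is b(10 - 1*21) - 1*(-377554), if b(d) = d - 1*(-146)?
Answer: 377689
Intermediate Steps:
b(d) = 146 + d (b(d) = d + 146 = 146 + d)
b(10 - 1*21) - 1*(-377554) = (146 + (10 - 1*21)) - 1*(-377554) = (146 + (10 - 21)) + 377554 = (146 - 11) + 377554 = 135 + 377554 = 377689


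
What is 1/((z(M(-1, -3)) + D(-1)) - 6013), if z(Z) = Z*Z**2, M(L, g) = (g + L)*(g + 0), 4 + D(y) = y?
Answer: -1/4290 ≈ -0.00023310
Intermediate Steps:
D(y) = -4 + y
M(L, g) = g*(L + g) (M(L, g) = (L + g)*g = g*(L + g))
z(Z) = Z**3
1/((z(M(-1, -3)) + D(-1)) - 6013) = 1/(((-3*(-1 - 3))**3 + (-4 - 1)) - 6013) = 1/(((-3*(-4))**3 - 5) - 6013) = 1/((12**3 - 5) - 6013) = 1/((1728 - 5) - 6013) = 1/(1723 - 6013) = 1/(-4290) = -1/4290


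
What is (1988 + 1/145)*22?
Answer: 6341742/145 ≈ 43736.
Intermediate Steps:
(1988 + 1/145)*22 = (288261/145)*22 = 6341742/145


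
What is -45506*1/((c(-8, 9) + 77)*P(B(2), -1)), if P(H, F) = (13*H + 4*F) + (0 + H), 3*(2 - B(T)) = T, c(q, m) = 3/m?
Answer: -204777/5104 ≈ -40.121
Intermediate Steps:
B(T) = 2 - T/3
P(H, F) = 4*F + 14*H (P(H, F) = (4*F + 13*H) + H = 4*F + 14*H)
-45506*1/((c(-8, 9) + 77)*P(B(2), -1)) = -45506*1/((3/9 + 77)*(4*(-1) + 14*(2 - ⅓*2))) = -45506*1/((-4 + 14*(2 - ⅔))*(3*(⅑) + 77)) = -45506*1/((-4 + 14*(4/3))*(⅓ + 77)) = -45506*3/(232*(-4 + 56/3)) = -45506/((44/3)*(232/3)) = -45506/10208/9 = -45506*9/10208 = -204777/5104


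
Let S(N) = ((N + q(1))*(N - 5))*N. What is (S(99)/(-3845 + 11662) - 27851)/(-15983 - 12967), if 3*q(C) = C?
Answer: 216786871/226302150 ≈ 0.95795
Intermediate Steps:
q(C) = C/3
S(N) = N*(-5 + N)*(1/3 + N) (S(N) = ((N + (1/3)*1)*(N - 5))*N = ((N + 1/3)*(-5 + N))*N = ((1/3 + N)*(-5 + N))*N = ((-5 + N)*(1/3 + N))*N = N*(-5 + N)*(1/3 + N))
(S(99)/(-3845 + 11662) - 27851)/(-15983 - 12967) = (((1/3)*99*(-5 - 14*99 + 3*99**2))/(-3845 + 11662) - 27851)/(-15983 - 12967) = (((1/3)*99*(-5 - 1386 + 3*9801))/7817 - 27851)/(-28950) = (((1/3)*99*(-5 - 1386 + 29403))*(1/7817) - 27851)*(-1/28950) = (((1/3)*99*28012)*(1/7817) - 27851)*(-1/28950) = (924396*(1/7817) - 27851)*(-1/28950) = (924396/7817 - 27851)*(-1/28950) = -216786871/7817*(-1/28950) = 216786871/226302150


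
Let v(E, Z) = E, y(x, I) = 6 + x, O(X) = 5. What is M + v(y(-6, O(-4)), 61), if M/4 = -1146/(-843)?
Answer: 1528/281 ≈ 5.4377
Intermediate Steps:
M = 1528/281 (M = 4*(-1146/(-843)) = 4*(-1146*(-1/843)) = 4*(382/281) = 1528/281 ≈ 5.4377)
M + v(y(-6, O(-4)), 61) = 1528/281 + (6 - 6) = 1528/281 + 0 = 1528/281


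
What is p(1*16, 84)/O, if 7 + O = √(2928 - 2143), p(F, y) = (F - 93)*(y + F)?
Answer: 7700/(7 - √785) ≈ -366.36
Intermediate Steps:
p(F, y) = (-93 + F)*(F + y)
O = -7 + √785 (O = -7 + √(2928 - 2143) = -7 + √785 ≈ 21.018)
p(1*16, 84)/O = ((1*16)² - 93*16 - 93*84 + (1*16)*84)/(-7 + √785) = (16² - 93*16 - 7812 + 16*84)/(-7 + √785) = (256 - 1488 - 7812 + 1344)/(-7 + √785) = -7700/(-7 + √785)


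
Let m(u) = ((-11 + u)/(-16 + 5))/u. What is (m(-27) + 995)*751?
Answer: 221903227/297 ≈ 7.4715e+5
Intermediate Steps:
m(u) = (1 - u/11)/u (m(u) = ((-11 + u)/(-11))/u = ((-11 + u)*(-1/11))/u = (1 - u/11)/u)
(m(-27) + 995)*751 = ((1/11)*(11 - 1*(-27))/(-27) + 995)*751 = ((1/11)*(-1/27)*(11 + 27) + 995)*751 = ((1/11)*(-1/27)*38 + 995)*751 = (-38/297 + 995)*751 = (295477/297)*751 = 221903227/297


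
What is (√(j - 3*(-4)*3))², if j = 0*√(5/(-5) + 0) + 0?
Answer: 36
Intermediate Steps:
j = 0 (j = 0*√(5*(-⅕) + 0) + 0 = 0*√(-1 + 0) + 0 = 0*√(-1) + 0 = 0*I + 0 = 0 + 0 = 0)
(√(j - 3*(-4)*3))² = (√(0 - 3*(-4)*3))² = (√(0 + 12*3))² = (√(0 + 36))² = (√36)² = 6² = 36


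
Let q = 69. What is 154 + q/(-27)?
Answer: 1363/9 ≈ 151.44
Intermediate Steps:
154 + q/(-27) = 154 + 69/(-27) = 154 + 69*(-1/27) = 154 - 23/9 = 1363/9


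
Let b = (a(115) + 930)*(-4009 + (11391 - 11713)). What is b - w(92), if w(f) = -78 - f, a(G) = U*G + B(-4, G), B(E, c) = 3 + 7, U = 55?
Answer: -31464545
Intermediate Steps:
B(E, c) = 10
a(G) = 10 + 55*G (a(G) = 55*G + 10 = 10 + 55*G)
b = -31464715 (b = ((10 + 55*115) + 930)*(-4009 + (11391 - 11713)) = ((10 + 6325) + 930)*(-4009 - 322) = (6335 + 930)*(-4331) = 7265*(-4331) = -31464715)
b - w(92) = -31464715 - (-78 - 1*92) = -31464715 - (-78 - 92) = -31464715 - 1*(-170) = -31464715 + 170 = -31464545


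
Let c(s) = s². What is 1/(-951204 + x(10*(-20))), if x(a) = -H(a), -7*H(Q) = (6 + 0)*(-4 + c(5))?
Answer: -1/951186 ≈ -1.0513e-6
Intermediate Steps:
H(Q) = -18 (H(Q) = -(6 + 0)*(-4 + 5²)/7 = -6*(-4 + 25)/7 = -6*21/7 = -⅐*126 = -18)
x(a) = 18 (x(a) = -1*(-18) = 18)
1/(-951204 + x(10*(-20))) = 1/(-951204 + 18) = 1/(-951186) = -1/951186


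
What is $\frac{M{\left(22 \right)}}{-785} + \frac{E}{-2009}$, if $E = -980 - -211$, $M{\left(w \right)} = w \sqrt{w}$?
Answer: $\frac{769}{2009} - \frac{22 \sqrt{22}}{785} \approx 0.25133$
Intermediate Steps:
$M{\left(w \right)} = w^{\frac{3}{2}}$
$E = -769$ ($E = -980 + 211 = -769$)
$\frac{M{\left(22 \right)}}{-785} + \frac{E}{-2009} = \frac{22^{\frac{3}{2}}}{-785} - \frac{769}{-2009} = 22 \sqrt{22} \left(- \frac{1}{785}\right) - - \frac{769}{2009} = - \frac{22 \sqrt{22}}{785} + \frac{769}{2009} = \frac{769}{2009} - \frac{22 \sqrt{22}}{785}$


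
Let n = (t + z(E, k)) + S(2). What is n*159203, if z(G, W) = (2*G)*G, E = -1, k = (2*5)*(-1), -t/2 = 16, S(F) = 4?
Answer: -4139278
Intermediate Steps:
t = -32 (t = -2*16 = -32)
k = -10 (k = 10*(-1) = -10)
z(G, W) = 2*G²
n = -26 (n = (-32 + 2*(-1)²) + 4 = (-32 + 2*1) + 4 = (-32 + 2) + 4 = -30 + 4 = -26)
n*159203 = -26*159203 = -4139278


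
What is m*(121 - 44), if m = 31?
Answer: 2387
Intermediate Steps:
m*(121 - 44) = 31*(121 - 44) = 31*77 = 2387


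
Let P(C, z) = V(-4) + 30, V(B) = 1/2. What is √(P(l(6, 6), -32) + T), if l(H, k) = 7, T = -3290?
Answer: I*√13038/2 ≈ 57.092*I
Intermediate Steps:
V(B) = ½
P(C, z) = 61/2 (P(C, z) = ½ + 30 = 61/2)
√(P(l(6, 6), -32) + T) = √(61/2 - 3290) = √(-6519/2) = I*√13038/2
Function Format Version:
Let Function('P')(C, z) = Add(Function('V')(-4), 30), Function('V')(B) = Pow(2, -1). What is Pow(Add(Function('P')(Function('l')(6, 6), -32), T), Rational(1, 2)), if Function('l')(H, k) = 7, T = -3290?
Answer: Mul(Rational(1, 2), I, Pow(13038, Rational(1, 2))) ≈ Mul(57.092, I)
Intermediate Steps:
Function('V')(B) = Rational(1, 2)
Function('P')(C, z) = Rational(61, 2) (Function('P')(C, z) = Add(Rational(1, 2), 30) = Rational(61, 2))
Pow(Add(Function('P')(Function('l')(6, 6), -32), T), Rational(1, 2)) = Pow(Add(Rational(61, 2), -3290), Rational(1, 2)) = Pow(Rational(-6519, 2), Rational(1, 2)) = Mul(Rational(1, 2), I, Pow(13038, Rational(1, 2)))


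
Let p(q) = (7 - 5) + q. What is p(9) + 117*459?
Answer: 53714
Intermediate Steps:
p(q) = 2 + q
p(9) + 117*459 = (2 + 9) + 117*459 = 11 + 53703 = 53714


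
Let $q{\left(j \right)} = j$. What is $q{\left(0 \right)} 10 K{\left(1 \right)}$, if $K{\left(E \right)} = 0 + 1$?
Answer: $0$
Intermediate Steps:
$K{\left(E \right)} = 1$
$q{\left(0 \right)} 10 K{\left(1 \right)} = 0 \cdot 10 \cdot 1 = 0 \cdot 1 = 0$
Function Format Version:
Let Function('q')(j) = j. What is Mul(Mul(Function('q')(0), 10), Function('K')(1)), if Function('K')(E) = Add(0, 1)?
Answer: 0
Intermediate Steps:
Function('K')(E) = 1
Mul(Mul(Function('q')(0), 10), Function('K')(1)) = Mul(Mul(0, 10), 1) = Mul(0, 1) = 0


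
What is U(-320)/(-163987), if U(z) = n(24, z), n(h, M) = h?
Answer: -24/163987 ≈ -0.00014635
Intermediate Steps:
U(z) = 24
U(-320)/(-163987) = 24/(-163987) = 24*(-1/163987) = -24/163987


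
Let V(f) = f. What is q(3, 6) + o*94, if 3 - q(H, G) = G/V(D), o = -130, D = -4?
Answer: -24431/2 ≈ -12216.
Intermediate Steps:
q(H, G) = 3 + G/4 (q(H, G) = 3 - G/(-4) = 3 - G*(-1)/4 = 3 - (-1)*G/4 = 3 + G/4)
q(3, 6) + o*94 = (3 + (¼)*6) - 130*94 = (3 + 3/2) - 12220 = 9/2 - 12220 = -24431/2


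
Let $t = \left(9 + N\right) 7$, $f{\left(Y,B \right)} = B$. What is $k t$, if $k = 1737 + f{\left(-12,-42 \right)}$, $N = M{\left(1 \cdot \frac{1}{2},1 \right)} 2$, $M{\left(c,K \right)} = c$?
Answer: $118650$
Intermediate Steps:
$N = 1$ ($N = 1 \cdot \frac{1}{2} \cdot 2 = \frac{1}{2} \cdot 2 = 1$)
$k = 1695$ ($k = 1737 - 42 = 1695$)
$t = 70$ ($t = \left(9 + 1\right) 7 = 10 \cdot 7 = 70$)
$k t = 1695 \cdot 70 = 118650$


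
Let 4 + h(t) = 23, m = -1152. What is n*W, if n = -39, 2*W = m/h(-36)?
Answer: 22464/19 ≈ 1182.3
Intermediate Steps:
h(t) = 19 (h(t) = -4 + 23 = 19)
W = -576/19 (W = (-1152/19)/2 = (-1152*1/19)/2 = (½)*(-1152/19) = -576/19 ≈ -30.316)
n*W = -39*(-576/19) = 22464/19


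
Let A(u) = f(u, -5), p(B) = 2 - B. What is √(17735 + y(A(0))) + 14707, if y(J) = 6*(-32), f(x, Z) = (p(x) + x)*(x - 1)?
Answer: 14707 + √17543 ≈ 14839.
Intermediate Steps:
f(x, Z) = -2 + 2*x (f(x, Z) = ((2 - x) + x)*(x - 1) = 2*(-1 + x) = -2 + 2*x)
A(u) = -2 + 2*u
y(J) = -192
√(17735 + y(A(0))) + 14707 = √(17735 - 192) + 14707 = √17543 + 14707 = 14707 + √17543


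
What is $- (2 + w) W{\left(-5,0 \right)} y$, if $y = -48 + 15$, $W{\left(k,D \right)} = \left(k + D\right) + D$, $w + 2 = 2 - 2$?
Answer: $0$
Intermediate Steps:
$w = -2$ ($w = -2 + \left(2 - 2\right) = -2 + 0 = -2$)
$W{\left(k,D \right)} = k + 2 D$ ($W{\left(k,D \right)} = \left(D + k\right) + D = k + 2 D$)
$y = -33$
$- (2 + w) W{\left(-5,0 \right)} y = - (2 - 2) \left(-5 + 2 \cdot 0\right) \left(-33\right) = \left(-1\right) 0 \left(-5 + 0\right) \left(-33\right) = 0 \left(-5\right) \left(-33\right) = 0 \left(-33\right) = 0$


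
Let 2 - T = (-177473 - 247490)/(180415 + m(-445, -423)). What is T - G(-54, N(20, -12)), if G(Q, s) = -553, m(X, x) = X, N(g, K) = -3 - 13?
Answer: 14329759/25710 ≈ 557.36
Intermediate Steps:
N(g, K) = -16
T = 112129/25710 (T = 2 - (-177473 - 247490)/(180415 - 445) = 2 - (-424963)/179970 = 2 - 1*(-60709/25710) = 2 + 60709/25710 = 112129/25710 ≈ 4.3613)
T - G(-54, N(20, -12)) = 112129/25710 - 1*(-553) = 112129/25710 + 553 = 14329759/25710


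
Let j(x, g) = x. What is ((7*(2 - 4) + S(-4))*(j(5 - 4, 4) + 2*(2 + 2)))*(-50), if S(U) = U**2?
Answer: -900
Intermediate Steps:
((7*(2 - 4) + S(-4))*(j(5 - 4, 4) + 2*(2 + 2)))*(-50) = ((7*(2 - 4) + (-4)**2)*((5 - 4) + 2*(2 + 2)))*(-50) = ((7*(-2) + 16)*(1 + 2*4))*(-50) = ((-14 + 16)*(1 + 8))*(-50) = (2*9)*(-50) = 18*(-50) = -900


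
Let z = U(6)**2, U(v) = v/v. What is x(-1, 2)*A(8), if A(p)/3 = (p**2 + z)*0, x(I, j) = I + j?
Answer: 0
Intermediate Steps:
U(v) = 1
z = 1 (z = 1**2 = 1)
A(p) = 0 (A(p) = 3*((p**2 + 1)*0) = 3*((1 + p**2)*0) = 3*0 = 0)
x(-1, 2)*A(8) = (-1 + 2)*0 = 1*0 = 0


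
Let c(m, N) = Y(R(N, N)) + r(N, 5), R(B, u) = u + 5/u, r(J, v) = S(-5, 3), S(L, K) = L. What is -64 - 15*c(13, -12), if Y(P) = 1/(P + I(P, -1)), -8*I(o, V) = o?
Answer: 12913/1043 ≈ 12.381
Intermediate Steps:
r(J, v) = -5
I(o, V) = -o/8
Y(P) = 8/(7*P) (Y(P) = 1/(P - P/8) = 1/(7*P/8) = 8/(7*P))
c(m, N) = -5 + 8/(7*(N + 5/N)) (c(m, N) = 8/(7*(N + 5/N)) - 5 = -5 + 8/(7*(N + 5/N)))
-64 - 15*c(13, -12) = -64 - 15*(-175 - 35*(-12)**2 + 8*(-12))/(7*(5 + (-12)**2)) = -64 - 15*(-175 - 35*144 - 96)/(7*(5 + 144)) = -64 - 15*(-175 - 5040 - 96)/(7*149) = -64 - 15*(-5311)/(7*149) = -64 - 15*(-5311/1043) = -64 + 79665/1043 = 12913/1043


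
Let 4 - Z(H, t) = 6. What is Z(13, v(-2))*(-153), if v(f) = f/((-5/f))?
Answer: 306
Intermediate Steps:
v(f) = -f²/5 (v(f) = f*(-f/5) = -f²/5)
Z(H, t) = -2 (Z(H, t) = 4 - 1*6 = 4 - 6 = -2)
Z(13, v(-2))*(-153) = -2*(-153) = 306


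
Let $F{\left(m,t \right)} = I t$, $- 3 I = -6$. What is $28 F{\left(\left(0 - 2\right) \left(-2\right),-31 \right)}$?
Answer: $-1736$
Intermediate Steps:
$I = 2$ ($I = \left(- \frac{1}{3}\right) \left(-6\right) = 2$)
$F{\left(m,t \right)} = 2 t$
$28 F{\left(\left(0 - 2\right) \left(-2\right),-31 \right)} = 28 \cdot 2 \left(-31\right) = 28 \left(-62\right) = -1736$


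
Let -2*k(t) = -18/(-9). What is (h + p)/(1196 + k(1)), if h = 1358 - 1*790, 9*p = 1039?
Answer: 6151/10755 ≈ 0.57192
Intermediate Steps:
p = 1039/9 (p = (⅑)*1039 = 1039/9 ≈ 115.44)
k(t) = -1 (k(t) = -(-9)/(-9) = -(-9)*(-1)/9 = -½*2 = -1)
h = 568 (h = 1358 - 790 = 568)
(h + p)/(1196 + k(1)) = (568 + 1039/9)/(1196 - 1) = (6151/9)/1195 = (6151/9)*(1/1195) = 6151/10755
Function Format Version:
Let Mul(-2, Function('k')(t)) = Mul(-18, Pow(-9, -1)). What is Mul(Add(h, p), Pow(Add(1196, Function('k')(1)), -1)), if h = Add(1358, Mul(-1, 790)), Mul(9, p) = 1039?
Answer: Rational(6151, 10755) ≈ 0.57192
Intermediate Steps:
p = Rational(1039, 9) (p = Mul(Rational(1, 9), 1039) = Rational(1039, 9) ≈ 115.44)
Function('k')(t) = -1 (Function('k')(t) = Mul(Rational(-1, 2), Mul(-18, Pow(-9, -1))) = Mul(Rational(-1, 2), Mul(-18, Rational(-1, 9))) = Mul(Rational(-1, 2), 2) = -1)
h = 568 (h = Add(1358, -790) = 568)
Mul(Add(h, p), Pow(Add(1196, Function('k')(1)), -1)) = Mul(Add(568, Rational(1039, 9)), Pow(Add(1196, -1), -1)) = Mul(Rational(6151, 9), Pow(1195, -1)) = Mul(Rational(6151, 9), Rational(1, 1195)) = Rational(6151, 10755)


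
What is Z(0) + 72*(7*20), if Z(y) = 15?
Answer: 10095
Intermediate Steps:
Z(0) + 72*(7*20) = 15 + 72*(7*20) = 15 + 72*140 = 15 + 10080 = 10095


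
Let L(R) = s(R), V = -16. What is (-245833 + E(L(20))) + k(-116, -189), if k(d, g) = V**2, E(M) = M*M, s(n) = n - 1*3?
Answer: -245288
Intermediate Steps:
s(n) = -3 + n (s(n) = n - 3 = -3 + n)
L(R) = -3 + R
E(M) = M**2
k(d, g) = 256 (k(d, g) = (-16)**2 = 256)
(-245833 + E(L(20))) + k(-116, -189) = (-245833 + (-3 + 20)**2) + 256 = (-245833 + 17**2) + 256 = (-245833 + 289) + 256 = -245544 + 256 = -245288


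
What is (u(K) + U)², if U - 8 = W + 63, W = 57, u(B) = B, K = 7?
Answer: 18225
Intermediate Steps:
U = 128 (U = 8 + (57 + 63) = 8 + 120 = 128)
(u(K) + U)² = (7 + 128)² = 135² = 18225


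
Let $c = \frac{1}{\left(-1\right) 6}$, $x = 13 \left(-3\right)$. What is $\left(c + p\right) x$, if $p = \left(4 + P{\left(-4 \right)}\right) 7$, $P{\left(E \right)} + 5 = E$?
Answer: $\frac{2743}{2} \approx 1371.5$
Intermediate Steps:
$P{\left(E \right)} = -5 + E$
$x = -39$
$p = -35$ ($p = \left(4 - 9\right) 7 = \left(-5\right) 7 = -35$)
$c = - \frac{1}{6}$ ($c = \frac{1}{-6} = - \frac{1}{6} \approx -0.16667$)
$\left(c + p\right) x = \left(- \frac{1}{6} - 35\right) \left(-39\right) = \left(- \frac{211}{6}\right) \left(-39\right) = \frac{2743}{2}$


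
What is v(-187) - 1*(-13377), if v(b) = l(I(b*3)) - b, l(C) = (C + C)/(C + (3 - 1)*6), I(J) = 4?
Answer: 27129/2 ≈ 13565.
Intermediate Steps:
l(C) = 2*C/(12 + C) (l(C) = (2*C)/(C + 2*6) = (2*C)/(C + 12) = (2*C)/(12 + C) = 2*C/(12 + C))
v(b) = 1/2 - b (v(b) = 2*4/(12 + 4) - b = 2*4/16 - b = 2*4*(1/16) - b = 1/2 - b)
v(-187) - 1*(-13377) = (1/2 - 1*(-187)) - 1*(-13377) = (1/2 + 187) + 13377 = 375/2 + 13377 = 27129/2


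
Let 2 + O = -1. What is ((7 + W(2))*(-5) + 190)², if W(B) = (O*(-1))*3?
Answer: 12100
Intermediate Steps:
O = -3 (O = -2 - 1 = -3)
W(B) = 9 (W(B) = -3*(-1)*3 = 3*3 = 9)
((7 + W(2))*(-5) + 190)² = ((7 + 9)*(-5) + 190)² = (16*(-5) + 190)² = (-80 + 190)² = 110² = 12100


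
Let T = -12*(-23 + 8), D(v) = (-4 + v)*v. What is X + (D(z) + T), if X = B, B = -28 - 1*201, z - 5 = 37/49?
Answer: -93397/2401 ≈ -38.899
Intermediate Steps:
z = 282/49 (z = 5 + 37/49 = 282/49 ≈ 5.7551)
B = -229 (B = -28 - 201 = -229)
D(v) = v*(-4 + v)
X = -229
T = 180 (T = -12*(-15) = 180)
X + (D(z) + T) = -229 + (282*(-4 + 282/49)/49 + 180) = -229 + ((282/49)*(86/49) + 180) = -229 + (24252/2401 + 180) = -229 + 456432/2401 = -93397/2401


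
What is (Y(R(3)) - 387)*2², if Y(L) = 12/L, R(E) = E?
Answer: -1532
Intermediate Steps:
(Y(R(3)) - 387)*2² = (12/3 - 387)*2² = (12*(⅓) - 387)*4 = (4 - 387)*4 = -383*4 = -1532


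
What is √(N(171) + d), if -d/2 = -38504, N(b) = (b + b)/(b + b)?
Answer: √77009 ≈ 277.50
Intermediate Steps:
N(b) = 1 (N(b) = (2*b)/((2*b)) = (2*b)*(1/(2*b)) = 1)
d = 77008 (d = -2*(-38504) = 77008)
√(N(171) + d) = √(1 + 77008) = √77009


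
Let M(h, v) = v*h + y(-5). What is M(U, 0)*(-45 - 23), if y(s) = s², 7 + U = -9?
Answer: -1700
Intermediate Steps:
U = -16 (U = -7 - 9 = -16)
M(h, v) = 25 + h*v (M(h, v) = v*h + (-5)² = h*v + 25 = 25 + h*v)
M(U, 0)*(-45 - 23) = (25 - 16*0)*(-45 - 23) = (25 + 0)*(-68) = 25*(-68) = -1700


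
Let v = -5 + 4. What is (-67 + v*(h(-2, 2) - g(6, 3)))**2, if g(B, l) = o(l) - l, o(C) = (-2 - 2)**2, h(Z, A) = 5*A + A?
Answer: 4356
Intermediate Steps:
h(Z, A) = 6*A
o(C) = 16 (o(C) = (-4)**2 = 16)
g(B, l) = 16 - l
v = -1
(-67 + v*(h(-2, 2) - g(6, 3)))**2 = (-67 - (6*2 - (16 - 1*3)))**2 = (-67 - (12 - (16 - 3)))**2 = (-67 - (12 - 1*13))**2 = (-67 - (12 - 13))**2 = (-67 - 1*(-1))**2 = (-67 + 1)**2 = (-66)**2 = 4356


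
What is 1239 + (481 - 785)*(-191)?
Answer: 59303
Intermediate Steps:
1239 + (481 - 785)*(-191) = 1239 - 304*(-191) = 1239 + 58064 = 59303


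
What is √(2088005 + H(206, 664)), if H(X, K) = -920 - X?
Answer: √2086879 ≈ 1444.6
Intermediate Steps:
√(2088005 + H(206, 664)) = √(2088005 + (-920 - 1*206)) = √(2088005 + (-920 - 206)) = √(2088005 - 1126) = √2086879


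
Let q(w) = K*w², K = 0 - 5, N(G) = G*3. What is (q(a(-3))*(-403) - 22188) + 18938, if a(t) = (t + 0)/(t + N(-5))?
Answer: -114985/36 ≈ -3194.0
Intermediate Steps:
N(G) = 3*G
K = -5
a(t) = t/(-15 + t) (a(t) = (t + 0)/(t + 3*(-5)) = t/(t - 15) = t/(-15 + t))
q(w) = -5*w²
(q(a(-3))*(-403) - 22188) + 18938 = (-5*9/(-15 - 3)²*(-403) - 22188) + 18938 = (-5*(-3/(-18))²*(-403) - 22188) + 18938 = (-5*(-3*(-1/18))²*(-403) - 22188) + 18938 = (-5*(⅙)²*(-403) - 22188) + 18938 = (-5*1/36*(-403) - 22188) + 18938 = (-5/36*(-403) - 22188) + 18938 = (2015/36 - 22188) + 18938 = -796753/36 + 18938 = -114985/36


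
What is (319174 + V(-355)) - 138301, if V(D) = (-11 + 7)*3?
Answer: 180861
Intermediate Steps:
V(D) = -12 (V(D) = -4*3 = -12)
(319174 + V(-355)) - 138301 = (319174 - 12) - 138301 = 319162 - 138301 = 180861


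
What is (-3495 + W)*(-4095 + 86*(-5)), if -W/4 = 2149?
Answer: 54711775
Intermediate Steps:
W = -8596 (W = -4*2149 = -8596)
(-3495 + W)*(-4095 + 86*(-5)) = (-3495 - 8596)*(-4095 + 86*(-5)) = -12091*(-4095 - 430) = -12091*(-4525) = 54711775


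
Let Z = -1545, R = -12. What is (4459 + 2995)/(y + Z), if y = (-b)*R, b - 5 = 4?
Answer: -7454/1437 ≈ -5.1872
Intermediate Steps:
b = 9 (b = 5 + 4 = 9)
y = 108 (y = -1*9*(-12) = -9*(-12) = 108)
(4459 + 2995)/(y + Z) = (4459 + 2995)/(108 - 1545) = 7454/(-1437) = 7454*(-1/1437) = -7454/1437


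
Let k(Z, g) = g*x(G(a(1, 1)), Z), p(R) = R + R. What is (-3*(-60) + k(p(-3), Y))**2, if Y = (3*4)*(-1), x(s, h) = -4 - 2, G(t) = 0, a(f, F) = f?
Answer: 63504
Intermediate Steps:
p(R) = 2*R
x(s, h) = -6
Y = -12 (Y = 12*(-1) = -12)
k(Z, g) = -6*g (k(Z, g) = g*(-6) = -6*g)
(-3*(-60) + k(p(-3), Y))**2 = (-3*(-60) - 6*(-12))**2 = (180 + 72)**2 = 252**2 = 63504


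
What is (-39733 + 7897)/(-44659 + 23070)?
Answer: 31836/21589 ≈ 1.4746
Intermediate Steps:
(-39733 + 7897)/(-44659 + 23070) = -31836/(-21589) = -31836*(-1/21589) = 31836/21589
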